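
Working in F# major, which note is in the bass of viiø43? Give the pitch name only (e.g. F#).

viiø in F# major has root E#; the chord is E#-G#-B-D#.
The figure 43 means second inversion — the fifth is in the bass.

B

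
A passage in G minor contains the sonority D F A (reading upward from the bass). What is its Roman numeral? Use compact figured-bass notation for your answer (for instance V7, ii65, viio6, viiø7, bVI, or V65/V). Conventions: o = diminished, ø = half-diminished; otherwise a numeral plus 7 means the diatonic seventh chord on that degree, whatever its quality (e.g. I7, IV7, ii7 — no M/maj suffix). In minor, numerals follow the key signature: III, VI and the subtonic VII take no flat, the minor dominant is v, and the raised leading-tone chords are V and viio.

v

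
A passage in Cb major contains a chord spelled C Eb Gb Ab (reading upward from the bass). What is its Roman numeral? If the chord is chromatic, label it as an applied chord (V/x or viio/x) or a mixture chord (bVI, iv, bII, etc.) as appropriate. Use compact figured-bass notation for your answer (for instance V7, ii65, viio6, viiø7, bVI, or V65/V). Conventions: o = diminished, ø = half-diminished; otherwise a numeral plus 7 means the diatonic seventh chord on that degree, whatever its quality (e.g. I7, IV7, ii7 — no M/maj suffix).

Stacked in thirds the chord is Ab-C-Eb-Gb: a dominant seventh chord on Ab.
Ab is not a diatonic chord root with this quality in Cb major, but it lies a perfect fifth above Db (ii), so the chord functions as an applied dominant of ii.
With C in the bass the chord is in first inversion, so the figured bass is 65.

V65/ii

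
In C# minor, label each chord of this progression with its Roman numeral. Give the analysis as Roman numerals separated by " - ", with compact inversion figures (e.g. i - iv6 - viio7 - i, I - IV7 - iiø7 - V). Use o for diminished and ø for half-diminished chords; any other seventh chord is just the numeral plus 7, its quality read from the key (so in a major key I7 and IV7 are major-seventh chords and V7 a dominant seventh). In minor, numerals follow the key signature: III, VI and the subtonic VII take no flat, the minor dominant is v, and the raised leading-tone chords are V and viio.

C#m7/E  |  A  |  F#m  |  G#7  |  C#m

C#m7/E: root C# is the tonic; minor seventh chord there is i65.
A: major triad on A = scale degree 6 → VI.
F#m has root F#, degree 4 in C# minor, so iv.
G#7: root G# is the dominant; dominant seventh chord there is V7.
C#m has root C#, degree 1 in C# minor, so i.

i65 - VI - iv - V7 - i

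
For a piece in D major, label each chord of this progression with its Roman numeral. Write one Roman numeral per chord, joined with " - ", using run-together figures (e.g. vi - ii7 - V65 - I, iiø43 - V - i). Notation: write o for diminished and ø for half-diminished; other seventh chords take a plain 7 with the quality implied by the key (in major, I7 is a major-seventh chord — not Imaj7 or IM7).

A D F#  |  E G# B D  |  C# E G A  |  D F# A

I64 - V7/V - V65 - I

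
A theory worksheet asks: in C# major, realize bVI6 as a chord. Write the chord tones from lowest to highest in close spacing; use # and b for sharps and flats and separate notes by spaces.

bVI6 is a major triad on the lowered sixth degree, borrowed from the parallel minor. In C# major that root is A.
So the chord is A-C#-E.
The figured bass 6 indicates first inversion, placing the third (C#) in the bass: C#-E-A.

C# E A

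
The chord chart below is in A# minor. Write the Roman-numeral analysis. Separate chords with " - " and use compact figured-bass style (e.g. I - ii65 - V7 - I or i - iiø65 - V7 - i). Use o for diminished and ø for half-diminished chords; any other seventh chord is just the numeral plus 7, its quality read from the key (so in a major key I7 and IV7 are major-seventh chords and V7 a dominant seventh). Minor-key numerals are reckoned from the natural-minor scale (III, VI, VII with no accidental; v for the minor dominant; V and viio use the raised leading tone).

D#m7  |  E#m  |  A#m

D#m7: root D# is the subdominant; minor seventh chord there is iv7.
E#m: root E# is the dominant; minor triad there is v.
A#m: root A# is the tonic; minor triad there is i.

iv7 - v - i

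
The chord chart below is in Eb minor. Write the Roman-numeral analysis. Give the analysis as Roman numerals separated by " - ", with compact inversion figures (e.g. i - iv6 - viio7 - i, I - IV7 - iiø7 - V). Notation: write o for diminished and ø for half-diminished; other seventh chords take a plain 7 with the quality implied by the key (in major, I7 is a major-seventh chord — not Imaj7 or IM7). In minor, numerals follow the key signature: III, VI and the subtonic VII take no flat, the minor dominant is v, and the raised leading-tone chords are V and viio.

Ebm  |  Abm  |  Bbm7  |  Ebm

Ebm has root Eb, degree 1 in Eb minor, so i.
Abm: minor triad on Ab = scale degree 4 → iv.
Bbm7: root Bb is the dominant; minor seventh chord there is v7.
Ebm: root Eb is the tonic; minor triad there is i.

i - iv - v7 - i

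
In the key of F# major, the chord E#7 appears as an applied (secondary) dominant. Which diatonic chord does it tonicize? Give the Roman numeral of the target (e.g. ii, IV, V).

The chord is a dominant seventh chord on E#.
A dominant resolves down a perfect fifth: E# → A#. In F# major, A# is scale degree 3, i.e. iii.

iii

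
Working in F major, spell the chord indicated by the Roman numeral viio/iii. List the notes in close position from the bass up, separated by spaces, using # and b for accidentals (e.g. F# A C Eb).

G# B D

The slash marks an applied leading-tone chord: viio of iii. In F major, iii is A, so the leading tone to it is G#, a half step below.
Building a diminished triad on G# gives G#-B-D.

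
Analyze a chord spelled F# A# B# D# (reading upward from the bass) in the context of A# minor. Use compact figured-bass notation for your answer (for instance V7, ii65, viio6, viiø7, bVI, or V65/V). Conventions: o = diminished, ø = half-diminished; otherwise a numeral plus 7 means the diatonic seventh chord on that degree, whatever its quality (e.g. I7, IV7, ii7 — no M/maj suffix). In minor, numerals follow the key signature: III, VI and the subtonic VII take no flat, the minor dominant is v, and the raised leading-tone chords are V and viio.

iiø43

Stacked in thirds the chord is B#-D#-F#-A#: a half-diminished seventh chord on B#.
In A# minor, B# is the supertonic; the diatonic half-diminished seventh chord there is iiø7.
With F# in the bass the chord is in second inversion, so the figured bass is 43.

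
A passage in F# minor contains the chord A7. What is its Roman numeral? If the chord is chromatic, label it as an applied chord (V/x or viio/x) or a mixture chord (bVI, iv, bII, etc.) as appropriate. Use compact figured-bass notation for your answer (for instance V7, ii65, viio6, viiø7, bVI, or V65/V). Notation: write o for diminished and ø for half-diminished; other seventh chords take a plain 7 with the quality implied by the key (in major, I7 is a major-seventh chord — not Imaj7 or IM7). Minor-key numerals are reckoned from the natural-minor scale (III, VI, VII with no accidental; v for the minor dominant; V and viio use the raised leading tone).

V7/VI

The pitches A-C#-E-G form a dominant seventh chord rooted on A.
A is not a diatonic chord root with this quality in F# minor, but it lies a perfect fifth above D (VI), so the chord functions as an applied dominant of VI.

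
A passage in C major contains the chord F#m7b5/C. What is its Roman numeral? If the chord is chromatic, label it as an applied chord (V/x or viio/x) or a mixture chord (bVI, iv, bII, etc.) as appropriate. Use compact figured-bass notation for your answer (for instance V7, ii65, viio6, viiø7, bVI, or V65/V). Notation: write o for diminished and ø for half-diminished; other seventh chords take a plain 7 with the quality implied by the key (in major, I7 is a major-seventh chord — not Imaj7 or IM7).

viiø43/V

The pitches F#-A-C-E form a half-diminished seventh chord rooted on F#.
F# sits a half step below G (V in C major); a diminished chord there is the applied leading-tone chord of V.
With C in the bass the chord is in second inversion, so the figured bass is 43.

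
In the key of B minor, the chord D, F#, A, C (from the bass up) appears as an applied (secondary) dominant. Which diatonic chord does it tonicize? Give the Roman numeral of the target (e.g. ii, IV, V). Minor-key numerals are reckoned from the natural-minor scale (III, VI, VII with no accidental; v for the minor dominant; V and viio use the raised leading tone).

The chord is a dominant seventh chord on D.
A dominant resolves down a perfect fifth: D → G. In B minor, G is scale degree 6, i.e. VI.

VI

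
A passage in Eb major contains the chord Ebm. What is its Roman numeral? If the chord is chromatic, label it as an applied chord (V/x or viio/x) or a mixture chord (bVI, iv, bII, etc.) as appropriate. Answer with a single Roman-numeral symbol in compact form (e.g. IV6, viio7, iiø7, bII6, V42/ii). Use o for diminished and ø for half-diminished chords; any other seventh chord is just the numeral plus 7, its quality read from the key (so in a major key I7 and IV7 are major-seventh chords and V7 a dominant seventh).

Stacked in thirds the chord is Eb-Gb-Bb: a minor triad on Eb.
Eb is the first degree of Eb major. This is the minor tonic, borrowed from the parallel minor.

i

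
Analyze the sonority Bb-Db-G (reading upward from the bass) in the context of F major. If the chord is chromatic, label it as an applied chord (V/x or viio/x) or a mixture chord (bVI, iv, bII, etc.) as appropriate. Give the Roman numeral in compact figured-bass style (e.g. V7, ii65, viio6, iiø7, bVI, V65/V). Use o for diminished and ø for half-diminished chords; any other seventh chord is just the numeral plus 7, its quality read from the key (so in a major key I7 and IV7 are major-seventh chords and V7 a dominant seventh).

iio6

The pitches G-Bb-Db form a diminished triad rooted on G.
G is the second degree of F major. This is the diminished supertonic triad, borrowed from the parallel minor.
With Bb in the bass the chord is in first inversion, so the figured bass is 6.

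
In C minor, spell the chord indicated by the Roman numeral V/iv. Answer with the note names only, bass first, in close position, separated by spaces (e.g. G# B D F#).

C E G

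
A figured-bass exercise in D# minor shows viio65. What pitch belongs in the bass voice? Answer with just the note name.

viio in D# minor has root C##; the chord is C##-E#-G#-B.
The figure 65 means first inversion — the third is in the bass.

E#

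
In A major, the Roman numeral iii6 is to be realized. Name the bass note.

E

iii in A major has root C#; the chord is C#-E-G#.
The figure 6 means first inversion — the third is in the bass.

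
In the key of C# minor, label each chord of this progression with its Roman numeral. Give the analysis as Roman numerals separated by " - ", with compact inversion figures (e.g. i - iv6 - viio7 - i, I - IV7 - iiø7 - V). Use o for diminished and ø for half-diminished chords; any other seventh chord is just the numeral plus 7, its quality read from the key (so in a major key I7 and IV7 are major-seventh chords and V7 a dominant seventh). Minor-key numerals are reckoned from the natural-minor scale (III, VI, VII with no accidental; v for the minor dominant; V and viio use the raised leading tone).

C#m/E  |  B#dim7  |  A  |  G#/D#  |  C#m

i6 - viio7 - VI - V64 - i

C#m/E: root C# is the tonic; minor triad there is i6.
B#dim7: fully diminished seventh chord on B# = scale degree 7 → viio7.
A: major triad on A = scale degree 6 → VI.
G#/D# has root G#, degree 5 in C# minor, so V64.
C#m: root C# is the tonic; minor triad there is i.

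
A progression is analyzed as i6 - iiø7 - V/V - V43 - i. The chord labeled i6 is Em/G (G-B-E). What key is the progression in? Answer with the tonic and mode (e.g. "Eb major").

The chord Em/G is a minor triad rooted on E; its label is i6.
If E is scale degree 1 and the mode makes that degree carry a minor triad, the tonic is E and the mode is minor.

E minor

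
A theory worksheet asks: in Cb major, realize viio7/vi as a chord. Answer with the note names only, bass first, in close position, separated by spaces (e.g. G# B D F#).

viio7/vi is a secondary leading-tone chord. The target vi is Ab in Cb major; the applied chord is rooted a semitone below, on G.
Building a fully diminished seventh chord on G gives G-Bb-Db-Fb.

G Bb Db Fb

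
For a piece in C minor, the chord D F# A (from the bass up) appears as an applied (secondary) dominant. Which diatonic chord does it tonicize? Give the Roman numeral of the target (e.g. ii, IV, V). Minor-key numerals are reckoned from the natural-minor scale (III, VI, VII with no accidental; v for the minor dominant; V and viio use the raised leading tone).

The chord is a major triad on D.
A dominant resolves down a perfect fifth: D → G. In C minor, G is scale degree 5, i.e. V.

V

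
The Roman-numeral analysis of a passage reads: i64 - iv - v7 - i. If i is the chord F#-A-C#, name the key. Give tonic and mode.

F# minor

The anchor chord is a minor triad on F#, labeled i.
If F# is scale degree 1 and the mode makes that degree carry a minor triad, the tonic is F# and the mode is minor.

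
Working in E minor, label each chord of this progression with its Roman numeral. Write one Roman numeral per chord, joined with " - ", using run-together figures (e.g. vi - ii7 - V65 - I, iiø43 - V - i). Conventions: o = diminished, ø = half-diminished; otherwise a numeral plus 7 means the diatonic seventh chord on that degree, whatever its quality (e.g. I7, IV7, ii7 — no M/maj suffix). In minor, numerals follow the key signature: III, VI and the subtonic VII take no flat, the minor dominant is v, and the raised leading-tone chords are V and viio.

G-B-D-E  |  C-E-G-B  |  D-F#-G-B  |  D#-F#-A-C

G-B-D-E has root E, degree 1 in E minor, so i65.
C-E-G-B: major seventh chord on C = scale degree 6 → VI7.
D-F#-G-B: major seventh chord on G = scale degree 3 → III43.
D#-F#-A-C: root D# is the leading tone; fully diminished seventh chord there is viio7.

i65 - VI7 - III43 - viio7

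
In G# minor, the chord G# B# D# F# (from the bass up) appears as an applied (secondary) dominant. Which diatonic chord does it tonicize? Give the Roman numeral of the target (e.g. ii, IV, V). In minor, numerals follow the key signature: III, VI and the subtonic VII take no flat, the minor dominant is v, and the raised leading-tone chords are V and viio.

The chord is a dominant seventh chord on G#.
A dominant resolves down a perfect fifth: G# → C#. In G# minor, C# is scale degree 4, i.e. iv.

iv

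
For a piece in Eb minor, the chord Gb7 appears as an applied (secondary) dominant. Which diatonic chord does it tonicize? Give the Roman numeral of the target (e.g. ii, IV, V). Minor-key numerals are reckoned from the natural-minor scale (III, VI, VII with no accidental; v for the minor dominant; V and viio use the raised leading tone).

The chord is a dominant seventh chord on Gb.
A dominant resolves down a perfect fifth: Gb → Cb. In Eb minor, Cb is scale degree 6, i.e. VI.

VI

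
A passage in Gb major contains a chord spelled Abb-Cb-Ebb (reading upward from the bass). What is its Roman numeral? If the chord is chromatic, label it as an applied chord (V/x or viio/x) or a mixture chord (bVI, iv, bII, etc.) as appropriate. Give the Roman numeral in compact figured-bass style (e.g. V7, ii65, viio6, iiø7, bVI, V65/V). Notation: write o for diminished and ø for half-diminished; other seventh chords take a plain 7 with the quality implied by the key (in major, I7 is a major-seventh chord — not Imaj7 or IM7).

bII

The pitches Abb-Cb-Ebb form a major triad rooted on Abb.
Abb is the lowered second degree of Gb major (diatonic 2 would be Ab). This is the Neapolitan chord — a major triad on the lowered second degree.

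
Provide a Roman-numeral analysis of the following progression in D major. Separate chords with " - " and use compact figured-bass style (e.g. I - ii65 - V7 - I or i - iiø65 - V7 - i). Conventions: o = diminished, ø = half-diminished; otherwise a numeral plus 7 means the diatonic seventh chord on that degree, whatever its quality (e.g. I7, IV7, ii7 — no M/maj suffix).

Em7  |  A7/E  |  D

Em7 has root E, degree 2 in D major, so ii7.
A7/E: root A is the dominant; dominant seventh chord there is V43.
D: major triad on D = scale degree 1 → I.

ii7 - V43 - I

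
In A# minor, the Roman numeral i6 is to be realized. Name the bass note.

C#

i in A# minor has root A#; the chord is A#-C#-E#.
The figure 6 means first inversion — the third is in the bass.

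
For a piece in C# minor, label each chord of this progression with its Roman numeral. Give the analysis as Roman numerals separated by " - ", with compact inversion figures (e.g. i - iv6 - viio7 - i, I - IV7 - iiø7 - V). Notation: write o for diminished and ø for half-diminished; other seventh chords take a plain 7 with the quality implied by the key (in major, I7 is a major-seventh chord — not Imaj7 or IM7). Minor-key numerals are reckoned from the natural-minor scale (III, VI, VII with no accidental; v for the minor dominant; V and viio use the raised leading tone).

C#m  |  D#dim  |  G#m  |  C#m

i - iio - v - i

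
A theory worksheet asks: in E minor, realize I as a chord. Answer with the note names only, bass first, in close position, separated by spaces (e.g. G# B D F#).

I is the major tonic (Picardy third), borrowed from the parallel major. In E minor that root is E.
So the chord is E-G#-B, a major triad.

E G# B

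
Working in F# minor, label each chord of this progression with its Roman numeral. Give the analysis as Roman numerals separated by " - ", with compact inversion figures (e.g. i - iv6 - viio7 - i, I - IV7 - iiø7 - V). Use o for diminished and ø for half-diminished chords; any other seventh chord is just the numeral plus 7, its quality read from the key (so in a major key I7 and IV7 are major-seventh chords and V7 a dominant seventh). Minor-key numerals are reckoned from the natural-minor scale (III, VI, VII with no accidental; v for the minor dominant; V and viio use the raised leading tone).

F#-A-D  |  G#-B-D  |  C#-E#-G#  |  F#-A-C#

VI6 - iio - V - i

F#-A-D has root D, degree 6 in F# minor, so VI6.
G#-B-D has root G#, degree 2 in F# minor, so iio.
C#-E#-G# has root C#, degree 5 in F# minor, so V.
F#-A-C# has root F#, degree 1 in F# minor, so i.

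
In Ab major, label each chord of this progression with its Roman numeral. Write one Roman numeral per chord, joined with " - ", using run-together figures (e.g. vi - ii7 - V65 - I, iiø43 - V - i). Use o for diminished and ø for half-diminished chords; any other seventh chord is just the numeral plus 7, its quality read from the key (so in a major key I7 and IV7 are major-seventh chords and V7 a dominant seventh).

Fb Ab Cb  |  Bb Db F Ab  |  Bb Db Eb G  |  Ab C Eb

bVI - ii7 - V43 - I

Fb-Ab-Cb: major triad on Fb — chromatic; bVI (borrowed from the parallel minor).
Bb-Db-F-Ab: root Bb is the supertonic; minor seventh chord there is ii7.
Bb-Db-Eb-G: root Eb is the dominant; dominant seventh chord there is V43.
Ab-C-Eb: major triad on Ab = scale degree 1 → I.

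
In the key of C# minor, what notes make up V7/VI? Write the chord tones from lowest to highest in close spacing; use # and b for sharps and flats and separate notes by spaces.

E G# B D

The slash means an applied dominant: we want the dominant of VI. In C# minor, VI is A major, and its dominant is built on E.
Building a dominant seventh chord on E gives E-G#-B-D.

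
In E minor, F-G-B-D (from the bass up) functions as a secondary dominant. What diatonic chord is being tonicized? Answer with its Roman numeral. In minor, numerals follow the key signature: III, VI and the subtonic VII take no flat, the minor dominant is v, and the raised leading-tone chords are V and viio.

The chord is a dominant seventh chord on G.
A dominant resolves down a perfect fifth: G → C. In E minor, C is scale degree 6, i.e. VI.

VI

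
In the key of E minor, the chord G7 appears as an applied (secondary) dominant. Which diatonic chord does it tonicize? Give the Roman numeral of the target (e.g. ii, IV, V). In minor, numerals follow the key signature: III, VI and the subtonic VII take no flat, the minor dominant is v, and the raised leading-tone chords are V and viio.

VI

The chord is a dominant seventh chord on G.
A dominant resolves down a perfect fifth: G → C. In E minor, C is scale degree 6, i.e. VI.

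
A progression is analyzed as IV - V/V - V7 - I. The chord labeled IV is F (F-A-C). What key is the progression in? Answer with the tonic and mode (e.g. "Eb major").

C major

The chord F is a major triad rooted on F; its label is IV.
Counting down 3 scale steps from F places the tonic on C; a major triad on degree 4 is diatonic only in major.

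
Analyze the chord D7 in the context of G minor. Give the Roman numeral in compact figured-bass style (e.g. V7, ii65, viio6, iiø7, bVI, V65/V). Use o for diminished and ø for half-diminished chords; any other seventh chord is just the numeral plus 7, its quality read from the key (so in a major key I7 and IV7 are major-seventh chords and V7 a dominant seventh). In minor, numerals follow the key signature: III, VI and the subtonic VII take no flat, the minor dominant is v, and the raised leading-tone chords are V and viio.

V7

The pitches D-F#-A-C form a dominant seventh chord rooted on D.
In G minor, D is the dominant; the diatonic dominant seventh chord there is V7.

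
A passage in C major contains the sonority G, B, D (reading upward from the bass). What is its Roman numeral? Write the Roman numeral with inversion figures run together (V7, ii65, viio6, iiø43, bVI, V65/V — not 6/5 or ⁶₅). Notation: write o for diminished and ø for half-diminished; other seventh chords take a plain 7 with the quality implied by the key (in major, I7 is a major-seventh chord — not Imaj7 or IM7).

Stacked in thirds the chord is G-B-D: a major triad on G.
G is scale degree 5 in C major, and a major triad on that degree is written V.

V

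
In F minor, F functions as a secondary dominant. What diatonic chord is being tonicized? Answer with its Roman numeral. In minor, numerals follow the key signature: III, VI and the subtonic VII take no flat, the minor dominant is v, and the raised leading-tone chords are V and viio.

iv

The chord is a major triad on F.
A dominant resolves down a perfect fifth: F → Bb. In F minor, Bb is scale degree 4, i.e. iv.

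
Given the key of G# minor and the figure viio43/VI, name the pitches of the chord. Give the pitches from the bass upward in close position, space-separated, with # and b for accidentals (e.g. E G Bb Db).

viio43/VI is a secondary leading-tone chord. The target VI is E in G# minor; the applied chord is rooted a semitone below, on D#.
Building a fully diminished seventh chord on D# gives D#-F#-A-C.
The figured bass 43 indicates second inversion, placing the fifth (A) in the bass: A-C-D#-F#.

A C D# F#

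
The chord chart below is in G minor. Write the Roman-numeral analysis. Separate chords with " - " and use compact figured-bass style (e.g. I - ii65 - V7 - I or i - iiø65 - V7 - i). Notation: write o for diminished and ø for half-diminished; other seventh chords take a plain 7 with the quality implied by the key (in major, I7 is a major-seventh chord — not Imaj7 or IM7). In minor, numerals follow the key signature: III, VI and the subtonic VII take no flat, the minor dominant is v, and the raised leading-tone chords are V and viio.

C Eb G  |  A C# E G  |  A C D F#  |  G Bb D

iv - V7/V - V43 - i

C-Eb-G: minor triad on C = scale degree 4 → iv.
A-C#-E-G is the secondary dominant of V (dominant seventh chord on A): V7/V.
A-C-D-F# has root D, degree 5 in G minor, so V43.
G-Bb-D: root G is the tonic; minor triad there is i.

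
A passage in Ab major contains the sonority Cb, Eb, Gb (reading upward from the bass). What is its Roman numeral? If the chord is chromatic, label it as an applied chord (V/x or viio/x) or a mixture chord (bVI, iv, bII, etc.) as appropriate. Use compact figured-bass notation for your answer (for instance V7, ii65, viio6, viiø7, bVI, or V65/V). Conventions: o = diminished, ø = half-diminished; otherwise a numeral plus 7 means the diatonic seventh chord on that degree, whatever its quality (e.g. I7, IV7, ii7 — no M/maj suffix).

Stacked in thirds the chord is Cb-Eb-Gb: a major triad on Cb.
Cb is the lowered third degree of Ab major (diatonic 3 would be C). This is a major triad on the lowered third degree, borrowed from the parallel minor.

bIII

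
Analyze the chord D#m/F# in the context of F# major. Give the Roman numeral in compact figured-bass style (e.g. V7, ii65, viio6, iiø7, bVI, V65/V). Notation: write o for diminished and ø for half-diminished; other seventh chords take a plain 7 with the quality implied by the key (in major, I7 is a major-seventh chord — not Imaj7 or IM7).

Stacked in thirds the chord is D#-F#-A#: a minor triad on D#.
In F# major, D# is the submediant; the diatonic minor triad there is vi.
With F# in the bass the chord is in first inversion, so the figured bass is 6.

vi6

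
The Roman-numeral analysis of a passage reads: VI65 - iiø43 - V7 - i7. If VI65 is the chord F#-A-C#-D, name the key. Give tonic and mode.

VI65 is given as F#-A-C#-D — a major seventh chord with root D.
VI65 on D implies D is the submediant; that puts the tonic at F#, and the uppercase numeral fits minor mode.

F# minor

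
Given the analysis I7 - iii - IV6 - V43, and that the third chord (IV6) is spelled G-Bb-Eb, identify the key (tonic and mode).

Bb major

The chord Eb/G is a major triad rooted on Eb; its label is IV6.
Counting down 3 scale steps from Eb places the tonic on Bb; a major triad on degree 4 is diatonic only in major.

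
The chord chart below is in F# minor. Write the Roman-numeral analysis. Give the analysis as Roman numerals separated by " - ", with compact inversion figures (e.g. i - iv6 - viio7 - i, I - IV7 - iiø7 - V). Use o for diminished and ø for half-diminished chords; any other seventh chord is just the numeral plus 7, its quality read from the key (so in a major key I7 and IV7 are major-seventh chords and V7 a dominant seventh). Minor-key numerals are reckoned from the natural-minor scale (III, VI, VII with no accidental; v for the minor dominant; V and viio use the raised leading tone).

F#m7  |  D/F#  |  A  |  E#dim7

i7 - VI6 - III - viio7

F#m7 has root F#, degree 1 in F# minor, so i7.
D/F#: major triad on D = scale degree 6 → VI6.
A: root A is the mediant; major triad there is III.
E#dim7 has root E#, degree 7 in F# minor, so viio7.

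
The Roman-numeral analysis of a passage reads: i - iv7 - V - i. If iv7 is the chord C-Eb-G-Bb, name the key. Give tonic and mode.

G minor

iv7 is given as C-Eb-G-Bb — a minor seventh chord with root C.
Counting down 3 scale steps from C places the tonic on G; a minor seventh chord on degree 4 is diatonic only in minor.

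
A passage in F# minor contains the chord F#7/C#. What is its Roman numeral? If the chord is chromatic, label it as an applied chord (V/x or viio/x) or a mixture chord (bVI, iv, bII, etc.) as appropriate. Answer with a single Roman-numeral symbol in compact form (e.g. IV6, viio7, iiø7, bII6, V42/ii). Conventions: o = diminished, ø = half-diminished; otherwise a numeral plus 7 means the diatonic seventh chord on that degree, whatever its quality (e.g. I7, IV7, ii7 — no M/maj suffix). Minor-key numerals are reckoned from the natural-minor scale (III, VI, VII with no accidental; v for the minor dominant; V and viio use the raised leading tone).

The pitches F#-A#-C#-E form a dominant seventh chord rooted on F#.
F# is not a diatonic chord root with this quality in F# minor, but it lies a perfect fifth above B (iv), so the chord functions as an applied dominant of iv.
With C# in the bass the chord is in second inversion, so the figured bass is 43.

V43/iv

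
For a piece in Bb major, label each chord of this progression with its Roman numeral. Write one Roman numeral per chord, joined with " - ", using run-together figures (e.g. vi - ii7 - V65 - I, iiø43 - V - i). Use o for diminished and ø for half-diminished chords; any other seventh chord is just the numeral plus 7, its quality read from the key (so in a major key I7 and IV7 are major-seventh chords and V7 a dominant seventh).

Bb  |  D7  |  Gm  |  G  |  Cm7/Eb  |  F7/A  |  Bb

I - V7/vi - vi - V/ii - ii65 - V65 - I

Bb: root Bb is the tonic; major triad there is I.
D7 is the secondary dominant of vi (dominant seventh chord on D): V7/vi.
Gm: root G is the submediant; minor triad there is vi.
G is the secondary dominant of ii (major triad on G): V/ii.
Cm7/Eb has root C, degree 2 in Bb major, so ii65.
F7/A: root F is the dominant; dominant seventh chord there is V65.
Bb: root Bb is the tonic; major triad there is I.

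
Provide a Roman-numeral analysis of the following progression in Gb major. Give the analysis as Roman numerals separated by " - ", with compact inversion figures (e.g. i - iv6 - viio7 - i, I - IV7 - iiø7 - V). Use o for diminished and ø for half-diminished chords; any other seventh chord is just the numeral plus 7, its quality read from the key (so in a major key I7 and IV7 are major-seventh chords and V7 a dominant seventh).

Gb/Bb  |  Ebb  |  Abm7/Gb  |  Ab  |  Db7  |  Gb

Gb/Bb: root Gb is the tonic; major triad there is I6.
Ebb: major triad on Ebb — chromatic; bVI (borrowed from the parallel minor).
Abm7/Gb has root Ab, degree 2 in Gb major, so ii42.
Ab: chromatic; Ab is V of V, so V/V.
Db7 has root Db, degree 5 in Gb major, so V7.
Gb: major triad on Gb = scale degree 1 → I.

I6 - bVI - ii42 - V/V - V7 - I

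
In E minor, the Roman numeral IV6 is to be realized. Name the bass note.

C#

IV in E minor has root A; the chord is A-C#-E.
The figure 6 means first inversion — the third is in the bass.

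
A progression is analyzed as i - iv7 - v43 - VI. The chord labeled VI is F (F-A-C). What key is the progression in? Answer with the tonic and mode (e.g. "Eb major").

VI is given as F-A-C — a major triad with root F.
VI on F implies F is the submediant; that puts the tonic at A, and the uppercase numeral fits minor mode.

A minor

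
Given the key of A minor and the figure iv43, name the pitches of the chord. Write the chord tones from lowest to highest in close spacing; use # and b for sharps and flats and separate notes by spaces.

A C D F

In A minor, scale degree 4 is D, and the diatonic chord built there is a minor seventh chord.
That chord is spelled D-F-A-C.
With the 43 figure the chord is in second inversion; from the bass A upward in close position it reads A-C-D-F.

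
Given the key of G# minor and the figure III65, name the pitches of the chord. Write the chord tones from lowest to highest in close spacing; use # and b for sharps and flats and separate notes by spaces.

In G# minor, scale degree 3 is B, and the diatonic chord built there is a major seventh chord.
That chord is spelled B-D#-F#-A#.
The figured bass 65 indicates first inversion, placing the third (D#) in the bass: D#-F#-A#-B.

D# F# A# B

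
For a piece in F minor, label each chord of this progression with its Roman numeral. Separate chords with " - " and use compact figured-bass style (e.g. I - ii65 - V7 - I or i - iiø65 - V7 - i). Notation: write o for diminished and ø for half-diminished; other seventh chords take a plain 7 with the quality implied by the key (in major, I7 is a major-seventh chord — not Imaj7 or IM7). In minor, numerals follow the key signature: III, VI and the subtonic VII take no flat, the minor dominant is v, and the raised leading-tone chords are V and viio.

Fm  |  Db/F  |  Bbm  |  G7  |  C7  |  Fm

i - VI6 - iv - V7/V - V7 - i

Fm: minor triad on F = scale degree 1 → i.
Db/F has root Db, degree 6 in F minor, so VI6.
Bbm has root Bb, degree 4 in F minor, so iv.
G7 is the secondary dominant of V (dominant seventh chord on G): V7/V.
C7: dominant seventh chord on C = scale degree 5 → V7.
Fm: minor triad on F = scale degree 1 → i.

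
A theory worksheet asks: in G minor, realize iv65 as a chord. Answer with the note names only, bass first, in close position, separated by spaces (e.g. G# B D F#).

Eb G Bb C

In G minor, the fourth degree is C, and the diatonic chord built there is a minor seventh chord.
That chord is spelled C-Eb-G-Bb.
With the 65 figure the chord is in first inversion; from the bass Eb upward in close position it reads Eb-G-Bb-C.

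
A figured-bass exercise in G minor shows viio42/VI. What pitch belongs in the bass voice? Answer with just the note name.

Cb

The applied chord viio42/VI is rooted on D: D-F-Ab-Cb.
The figure 42 means third inversion — the seventh is in the bass.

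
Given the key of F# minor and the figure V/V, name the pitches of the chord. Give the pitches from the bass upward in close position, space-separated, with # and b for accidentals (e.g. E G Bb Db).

G# B# D#

The slash means an applied dominant: we want the dominant of V. In F# minor, V is C# major, and its dominant is built on G#.
Building a major triad on G# gives G#-B#-D#.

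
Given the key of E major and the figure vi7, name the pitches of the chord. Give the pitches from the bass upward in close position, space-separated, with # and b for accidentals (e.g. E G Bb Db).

In E major, scale degree 6 is C#, and the diatonic chord built there is a minor seventh chord.
That chord is spelled C#-E-G#-B.

C# E G# B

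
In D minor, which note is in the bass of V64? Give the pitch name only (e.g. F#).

E

V in D minor has root A; the chord is A-C#-E.
The figure 64 means second inversion — the fifth is in the bass.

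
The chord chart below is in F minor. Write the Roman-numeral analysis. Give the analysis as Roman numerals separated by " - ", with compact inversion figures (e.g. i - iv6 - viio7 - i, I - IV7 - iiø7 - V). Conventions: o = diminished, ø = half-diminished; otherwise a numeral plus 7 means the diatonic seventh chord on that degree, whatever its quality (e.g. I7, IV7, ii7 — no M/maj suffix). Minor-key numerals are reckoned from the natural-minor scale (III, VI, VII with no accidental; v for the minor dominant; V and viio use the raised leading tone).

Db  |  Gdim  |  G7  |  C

VI - iio - V7/V - V

Db: root Db is the submediant; major triad there is VI.
Gdim has root G, degree 2 in F minor, so iio.
G7 is the secondary dominant of V (dominant seventh chord on G): V7/V.
C has root C, degree 5 in F minor, so V.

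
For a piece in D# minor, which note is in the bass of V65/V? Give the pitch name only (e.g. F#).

G##

The applied chord V65/V is rooted on E#: E#-G##-B#-D#.
The figure 65 means first inversion — the third is in the bass.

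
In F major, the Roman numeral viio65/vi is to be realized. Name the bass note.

The applied chord viio65/vi is rooted on C#: C#-E-G-Bb.
The figure 65 means first inversion — the third is in the bass.

E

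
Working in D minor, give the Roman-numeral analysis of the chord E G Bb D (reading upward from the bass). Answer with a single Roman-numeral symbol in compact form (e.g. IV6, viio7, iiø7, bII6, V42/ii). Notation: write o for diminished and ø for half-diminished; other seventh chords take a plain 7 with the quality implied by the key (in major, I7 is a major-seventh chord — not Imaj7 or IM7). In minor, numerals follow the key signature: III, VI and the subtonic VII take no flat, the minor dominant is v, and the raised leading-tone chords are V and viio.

iiø7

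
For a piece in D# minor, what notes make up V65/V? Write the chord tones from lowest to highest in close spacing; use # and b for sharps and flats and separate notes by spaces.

G## B# D# E#

V65/V is a secondary dominant — the dominant seventh of V. V in D# minor is A#, so the applied chord's root is E#, a perfect fifth above.
Building a dominant seventh chord on E# gives E#-G##-B#-D#.
With the 65 figure the chord is in first inversion; from the bass G## upward in close position it reads G##-B#-D#-E#.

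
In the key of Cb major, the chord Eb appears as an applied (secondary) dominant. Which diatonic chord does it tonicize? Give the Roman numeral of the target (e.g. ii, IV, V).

vi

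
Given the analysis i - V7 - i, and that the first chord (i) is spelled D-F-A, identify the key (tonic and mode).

D minor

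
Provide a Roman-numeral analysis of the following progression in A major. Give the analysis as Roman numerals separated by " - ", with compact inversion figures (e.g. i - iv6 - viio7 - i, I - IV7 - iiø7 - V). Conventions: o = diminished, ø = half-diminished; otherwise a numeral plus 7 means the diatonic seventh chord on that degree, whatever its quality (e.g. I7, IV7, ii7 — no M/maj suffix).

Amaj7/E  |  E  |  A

Amaj7/E has root A, degree 1 in A major, so I43.
E has root E, degree 5 in A major, so V.
A: root A is the tonic; major triad there is I.

I43 - V - I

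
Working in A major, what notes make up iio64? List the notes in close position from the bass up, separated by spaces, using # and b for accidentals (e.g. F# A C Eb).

iio64 is the diminished supertonic triad, borrowed from the parallel minor. In A major that root is B.
So the chord is B-D-F.
With the 64 figure the chord is in second inversion; from the bass F upward in close position it reads F-B-D.

F B D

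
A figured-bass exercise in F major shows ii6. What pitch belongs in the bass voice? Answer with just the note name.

Bb

ii in F major has root G; the chord is G-Bb-D.
The figure 6 means first inversion — the third is in the bass.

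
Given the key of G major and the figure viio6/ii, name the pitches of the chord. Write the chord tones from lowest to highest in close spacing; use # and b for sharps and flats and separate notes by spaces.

B D G#

viio6/ii is a secondary leading-tone chord. The target ii is A in G major; the applied chord is rooted a semitone below, on G#.
Building a diminished triad on G# gives G#-B-D.
The figured bass 6 indicates first inversion, placing the third (B) in the bass: B-D-G#.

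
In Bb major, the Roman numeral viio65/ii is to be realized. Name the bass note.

D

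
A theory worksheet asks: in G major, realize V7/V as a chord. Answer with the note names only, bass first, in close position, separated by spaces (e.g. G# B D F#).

A C# E G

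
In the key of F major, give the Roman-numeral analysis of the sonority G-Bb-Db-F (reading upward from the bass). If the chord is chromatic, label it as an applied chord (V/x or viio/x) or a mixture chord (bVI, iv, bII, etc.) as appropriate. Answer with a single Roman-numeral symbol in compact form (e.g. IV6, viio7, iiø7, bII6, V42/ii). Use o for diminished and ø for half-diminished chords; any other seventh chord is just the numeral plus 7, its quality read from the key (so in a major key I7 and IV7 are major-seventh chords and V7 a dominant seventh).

Stacked in thirds the chord is G-Bb-Db-F: a half-diminished seventh chord on G.
G is the second degree of F major. This is the half-diminished supertonic seventh, borrowed from the parallel minor.

iiø7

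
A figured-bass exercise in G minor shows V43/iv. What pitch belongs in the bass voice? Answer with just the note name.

The applied chord V43/iv is rooted on G: G-B-D-F.
The figure 43 means second inversion — the fifth is in the bass.

D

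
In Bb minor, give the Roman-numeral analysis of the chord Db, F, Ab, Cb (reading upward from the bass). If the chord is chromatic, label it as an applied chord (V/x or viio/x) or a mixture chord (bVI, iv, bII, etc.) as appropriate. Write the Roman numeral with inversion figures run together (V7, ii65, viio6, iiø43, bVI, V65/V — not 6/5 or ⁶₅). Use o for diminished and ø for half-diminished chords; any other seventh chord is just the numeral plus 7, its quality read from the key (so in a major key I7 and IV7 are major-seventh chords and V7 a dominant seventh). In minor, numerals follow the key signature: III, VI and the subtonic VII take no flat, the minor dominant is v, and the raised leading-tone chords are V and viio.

V7/VI

The pitches Db-F-Ab-Cb form a dominant seventh chord rooted on Db.
Db is not a diatonic chord root with this quality in Bb minor, but it lies a perfect fifth above Gb (VI), so the chord functions as an applied dominant of VI.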